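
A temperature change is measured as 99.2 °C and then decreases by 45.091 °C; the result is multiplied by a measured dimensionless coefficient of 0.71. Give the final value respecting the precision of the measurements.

38 °C

99.2 °C − 45.091 °C = 54.109 °C; the difference is limited to 1 decimal place (3 s.f.).
Carrying full precision, 54.109 × 0.71 = 38.41739 °C; 0.71 has 2 s.f., so the result keeps min(3, 2) = 2 s.f.
Rounded to 2 significant figures: 38 °C.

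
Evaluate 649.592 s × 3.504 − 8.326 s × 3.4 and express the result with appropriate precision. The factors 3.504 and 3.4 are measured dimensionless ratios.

649.592 × 3.504 = 2276.170368 → 2276 s (4 s.f., last digit at the 10^0 place).
8.326 × 3.4 = 28.3084 → 28 s (2 s.f., last digit at the 10^0 place).
Difference: 2247.861968 s; keep the coarser place, 10^0.
Result: 2248 s.

2248 s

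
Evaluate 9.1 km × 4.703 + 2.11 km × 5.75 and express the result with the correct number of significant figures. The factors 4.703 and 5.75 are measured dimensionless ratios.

9.1 × 4.703 = 42.7973 → 43 km (2 s.f., last digit at the 10^0 place).
2.11 × 5.75 = 12.1325 → 12.1 km (3 s.f., last digit at the 10^-1 place).
Sum: 54.9298 km; keep the coarser place, 10^0.
Result: 55 km.

55 km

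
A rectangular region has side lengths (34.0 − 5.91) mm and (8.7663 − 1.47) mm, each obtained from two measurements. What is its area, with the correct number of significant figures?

34.0 − 5.91 = 28.09, limited to 1 d.p. → 3 s.f.; 8.7663 − 1.47 = 7.2963, limited to 2 d.p. → 3 s.f.
Carrying full precision, 28.09 × 7.2963 = 204.953067; keep min(3, 3) = 3 s.f.
Rounded to 3 significant figures: 205 mm².

205 mm²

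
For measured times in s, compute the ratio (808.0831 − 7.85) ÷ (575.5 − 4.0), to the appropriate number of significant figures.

808.0831 − 7.85 = 800.2331, limited to 2 d.p. → 5 s.f.; 575.5 − 4.0 = 571.5, limited to 1 d.p. → 4 s.f.
Carrying full precision, 800.2331 ÷ 571.5 = 1.40023289589…; keep min(5, 4) = 4 s.f.
Rounded to 4 significant figures: 1.400.

1.400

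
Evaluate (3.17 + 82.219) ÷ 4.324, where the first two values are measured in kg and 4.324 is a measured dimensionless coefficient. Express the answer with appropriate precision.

19.75 kg

3.17 kg + 82.219 kg = 85.389 kg; the sum is limited to 2 decimal places (4 s.f.).
Carrying full precision, 85.389 ÷ 4.324 = 19.7476873265… kg; 4.324 has 4 s.f., so the result keeps min(4, 4) = 4 s.f.
Rounded to 4 significant figures: 19.75 kg.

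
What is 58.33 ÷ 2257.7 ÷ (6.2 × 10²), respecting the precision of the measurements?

58.33 ÷ 2257.7 ÷ (6.2 × 10²) = 0.0000416710126063…
Multiplication/division keeps the fewest significant figures: 58.33 → 4 s.f., 2257.7 → 5 s.f., 6.2 × 10² → 2 s.f.; limit is 2.
Rounded to 2 significant figures: 4.2 × 10⁻⁵.

4.2 × 10⁻⁵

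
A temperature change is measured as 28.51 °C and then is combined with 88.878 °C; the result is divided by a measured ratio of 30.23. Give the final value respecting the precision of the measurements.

3.883 °C

28.51 °C + 88.878 °C = 117.388 °C; the sum is limited to 2 decimal places (5 s.f.).
Carrying full precision, 117.388 ÷ 30.23 = 3.88316242144… °C; 30.23 has 4 s.f., so the result keeps min(5, 4) = 4 s.f.
Rounded to 4 significant figures: 3.883 °C.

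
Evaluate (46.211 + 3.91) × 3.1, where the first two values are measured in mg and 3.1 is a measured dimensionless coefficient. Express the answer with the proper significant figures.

46.211 mg + 3.91 mg = 50.121 mg; the sum is limited to 2 decimal places (4 s.f.).
Carrying full precision, 50.121 × 3.1 = 155.3751 mg; 3.1 has 2 s.f., so the result keeps min(4, 2) = 2 s.f.
Rounded to 2 significant figures: 1.6 × 10^2 mg.

1.6 × 10^2 mg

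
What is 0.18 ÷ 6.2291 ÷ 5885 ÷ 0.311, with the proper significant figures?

1.6 × 10^-5

0.18 ÷ 6.2291 ÷ 5885 ÷ 0.311 = 0.0000157884808955…
Multiplication/division keeps the fewest significant figures: 0.18 → 2 s.f., 6.2291 → 5 s.f., 5885 → 4 s.f., 0.311 → 3 s.f.; limit is 2.
Rounded to 2 significant figures: 1.6 × 10^-5.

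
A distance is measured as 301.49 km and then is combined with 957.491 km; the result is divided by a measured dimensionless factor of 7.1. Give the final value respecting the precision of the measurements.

301.49 km + 957.491 km = 1258.981 km; the sum is limited to 2 decimal places (6 s.f.).
Carrying full precision, 1258.981 ÷ 7.1 = 177.321267606… km; 7.1 has 2 s.f., so the result keeps min(6, 2) = 2 s.f.
Rounded to 2 significant figures: 1.8 × 10² km.

1.8 × 10² km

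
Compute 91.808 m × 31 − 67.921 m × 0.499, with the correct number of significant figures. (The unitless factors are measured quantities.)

91.808 × 31 = 2846.048 → 2.8 × 10^3 m (2 s.f., last digit at the 10^2 place).
67.921 × 0.499 = 33.892579 → 33.9 m (3 s.f., last digit at the 10^-1 place).
Difference: 2812.155421 m; keep the coarser place, 10^2.
Result: 2.8 × 10^3 m.

2.8 × 10^3 m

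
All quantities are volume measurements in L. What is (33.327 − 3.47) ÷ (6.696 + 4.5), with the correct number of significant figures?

2.67

33.327 − 3.47 = 29.857, limited to 2 d.p. → 4 s.f.; 6.696 + 4.5 = 11.196, limited to 1 d.p. → 3 s.f.
Carrying full precision, 29.857 ÷ 11.196 = 2.66675598428…; keep min(4, 3) = 3 s.f.
Rounded to 3 significant figures: 2.67.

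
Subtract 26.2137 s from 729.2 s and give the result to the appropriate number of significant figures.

7.030 × 10^2 s

729.2 s − 26.2137 s = 702.9863 s.
Addition/subtraction keeps the fewest decimal places: 729.2 → 1 decimal place, 26.2137 → 4 decimal places; limit is 1.
Rounded to 1 decimal place: 7.030 × 10^2 s.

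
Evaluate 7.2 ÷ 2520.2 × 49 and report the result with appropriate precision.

0.14

7.2 ÷ 2520.2 × 49 = 0.139988889771…
Multiplication/division keeps the fewest significant figures: 7.2 → 2 s.f., 2520.2 → 5 s.f., 49 → 2 s.f.; limit is 2.
Rounded to 2 significant figures: 0.14.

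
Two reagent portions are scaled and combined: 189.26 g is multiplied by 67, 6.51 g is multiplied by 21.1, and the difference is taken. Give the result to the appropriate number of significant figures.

189.26 × 67 = 12680.42 → 1.3 × 10⁴ g (2 s.f., last digit at the 10^3 place).
6.51 × 21.1 = 137.361 → 137 g (3 s.f., last digit at the 10^0 place).
Difference: 12543.059 g; keep the coarser place, 10^3.
Result: 1.3 × 10⁴ g.

1.3 × 10⁴ g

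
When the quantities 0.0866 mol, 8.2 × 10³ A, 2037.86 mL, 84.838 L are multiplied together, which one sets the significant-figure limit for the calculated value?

8.2 × 10³ A

0.0866 mol → 3 s.f.; 8.2 × 10³ A → 2 s.f.; 2037.86 mL → 6 s.f.; 84.838 L → 5 s.f.
The fewest is 2 significant figures, from 8.2 × 10³ A.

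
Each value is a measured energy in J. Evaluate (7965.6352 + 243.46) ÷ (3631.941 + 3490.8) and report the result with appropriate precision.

7965.6352 + 243.46 = 8209.0952, limited to 2 d.p. → 6 s.f.; 3631.941 + 3490.8 = 7122.741, limited to 1 d.p. → 5 s.f.
Carrying full precision, 8209.0952 ÷ 7122.741 = 1.1525191215…; keep min(6, 5) = 5 s.f.
Rounded to 5 significant figures: 1.1525.

1.1525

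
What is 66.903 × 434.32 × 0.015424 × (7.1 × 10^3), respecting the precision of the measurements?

3.2 × 10^6

66.903 × 434.32 × 0.015424 × (7.1 × 10^3) = 3182077.74615…
Multiplication/division keeps the fewest significant figures: 66.903 → 5 s.f., 434.32 → 5 s.f., 0.015424 → 5 s.f., 7.1 × 10^3 → 2 s.f.; limit is 2.
Rounded to 2 significant figures: 3.2 × 10^6.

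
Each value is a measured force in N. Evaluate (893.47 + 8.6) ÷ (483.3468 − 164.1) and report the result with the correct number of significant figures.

2.826

893.47 + 8.6 = 902.07, limited to 1 d.p. → 4 s.f.; 483.3468 − 164.1 = 319.2468, limited to 1 d.p. → 4 s.f.
Carrying full precision, 902.07 ÷ 319.2468 = 2.82561955202…; keep min(4, 4) = 4 s.f.
Rounded to 4 significant figures: 2.826.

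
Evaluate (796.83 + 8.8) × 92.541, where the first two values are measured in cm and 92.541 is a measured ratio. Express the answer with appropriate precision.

7.455 × 10⁴ cm

796.83 cm + 8.8 cm = 805.63 cm; the sum is limited to 1 decimal place (4 s.f.).
Carrying full precision, 805.63 × 92.541 = 74553.80583 cm; 92.541 has 5 s.f., so the result keeps min(4, 5) = 4 s.f.
Rounded to 4 significant figures: 7.455 × 10⁴ cm.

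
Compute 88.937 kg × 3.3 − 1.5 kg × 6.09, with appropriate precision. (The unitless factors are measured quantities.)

2.8 × 10² kg

88.937 × 3.3 = 293.4921 → 2.9 × 10² kg (2 s.f., last digit at the 10^1 place).
1.5 × 6.09 = 9.135 → 9.1 kg (2 s.f., last digit at the 10^-1 place).
Difference: 284.3571 kg; keep the coarser place, 10^1.
Result: 2.8 × 10² kg.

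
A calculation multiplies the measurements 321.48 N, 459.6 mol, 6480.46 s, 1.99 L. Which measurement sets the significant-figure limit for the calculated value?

1.99 L

321.48 N → 5 s.f.; 459.6 mol → 4 s.f.; 6480.46 s → 6 s.f.; 1.99 L → 3 s.f.
The fewest is 3 significant figures, from 1.99 L.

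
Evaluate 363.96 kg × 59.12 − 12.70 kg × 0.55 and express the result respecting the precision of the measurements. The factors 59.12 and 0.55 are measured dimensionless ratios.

363.96 × 59.12 = 21517.3152 → 2.152 × 10^4 kg (4 s.f., last digit at the 10^1 place).
12.70 × 0.55 = 6.985 → 7.0 kg (2 s.f., last digit at the 10^-1 place).
Difference: 21510.3302 kg; keep the coarser place, 10^1.
Result: 2.151 × 10^4 kg.

2.151 × 10^4 kg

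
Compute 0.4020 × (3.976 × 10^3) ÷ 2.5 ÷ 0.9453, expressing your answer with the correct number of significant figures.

0.4020 × (3.976 × 10^3) ÷ 2.5 ÷ 0.9453 = 676.336401142…
Multiplication/division keeps the fewest significant figures: 0.4020 → 4 s.f., 3.976 × 10^3 → 4 s.f., 2.5 → 2 s.f., 0.9453 → 4 s.f.; limit is 2.
Rounded to 2 significant figures: 6.8 × 10^2.

6.8 × 10^2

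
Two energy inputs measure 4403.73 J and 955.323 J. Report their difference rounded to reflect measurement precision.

3448.41 J

4403.73 J − 955.323 J = 3448.407 J.
Addition/subtraction keeps the fewest decimal places: 4403.73 → 2 decimal places, 955.323 → 3 decimal places; limit is 2.
Rounded to 2 decimal places: 3448.41 J.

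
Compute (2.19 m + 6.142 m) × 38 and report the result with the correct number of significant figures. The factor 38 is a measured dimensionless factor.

2.19 m + 6.142 m = 8.332 m; the sum is limited to 2 decimal places (3 s.f.).
Carrying full precision, 8.332 × 38 = 316.616 m; 38 has 2 s.f., so the result keeps min(3, 2) = 2 s.f.
Rounded to 2 significant figures: 3.2 × 10² m.

3.2 × 10² m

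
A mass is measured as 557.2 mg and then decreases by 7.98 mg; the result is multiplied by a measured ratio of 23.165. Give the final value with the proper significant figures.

1.272 × 10⁴ mg

557.2 mg − 7.98 mg = 549.22 mg; the difference is limited to 1 decimal place (4 s.f.).
Carrying full precision, 549.22 × 23.165 = 12722.6813 mg; 23.165 has 5 s.f., so the result keeps min(4, 5) = 4 s.f.
Rounded to 4 significant figures: 1.272 × 10⁴ mg.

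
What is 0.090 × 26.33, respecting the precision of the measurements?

2.4

0.090 × 26.33 = 2.3697
Multiplication/division keeps the fewest significant figures: 0.090 → 2 s.f., 26.33 → 4 s.f.; limit is 2.
Rounded to 2 significant figures: 2.4.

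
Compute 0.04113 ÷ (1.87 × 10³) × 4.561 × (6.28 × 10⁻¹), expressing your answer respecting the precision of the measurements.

0.04113 ÷ (1.87 × 10³) × 4.561 × (6.28 × 10⁻¹) = 0.0000629994588449…
Multiplication/division keeps the fewest significant figures: 0.04113 → 4 s.f., 1.87 × 10³ → 3 s.f., 4.561 → 4 s.f., 6.28 × 10⁻¹ → 3 s.f.; limit is 3.
Rounded to 3 significant figures: 6.30 × 10⁻⁵.

6.30 × 10⁻⁵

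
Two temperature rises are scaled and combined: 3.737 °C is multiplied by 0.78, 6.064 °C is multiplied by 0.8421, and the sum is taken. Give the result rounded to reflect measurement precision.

3.737 × 0.78 = 2.91486 → 2.9 °C (2 s.f., last digit at the 10^-1 place).
6.064 × 0.8421 = 5.1064944 → 5.106 °C (4 s.f., last digit at the 10^-3 place).
Sum: 8.0213544 °C; keep the coarser place, 10^-1.
Result: 8.0 °C.

8.0 °C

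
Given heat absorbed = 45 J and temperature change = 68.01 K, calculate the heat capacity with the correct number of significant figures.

heat capacity = 45 J ÷ 68.01 K = 0.661667401853… J/K.
45 has 2 significant figures; 68.01 has 4.
Division/multiplication keeps the fewest: 2 significant figures.
Rounded: 0.66 J/K.

0.66 J/K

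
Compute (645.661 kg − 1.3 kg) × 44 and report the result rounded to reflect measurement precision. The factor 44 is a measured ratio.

2.8 × 10⁴ kg

645.661 kg − 1.3 kg = 644.361 kg; the difference is limited to 1 decimal place (4 s.f.).
Carrying full precision, 644.361 × 44 = 28351.884 kg; 44 has 2 s.f., so the result keeps min(4, 2) = 2 s.f.
Rounded to 2 significant figures: 2.8 × 10⁴ kg.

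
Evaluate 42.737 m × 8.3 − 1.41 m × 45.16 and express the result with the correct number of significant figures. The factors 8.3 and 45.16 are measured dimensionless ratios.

42.737 × 8.3 = 354.7171 → 3.5 × 10² m (2 s.f., last digit at the 10^1 place).
1.41 × 45.16 = 63.6756 → 63.7 m (3 s.f., last digit at the 10^-1 place).
Difference: 291.0415 m; keep the coarser place, 10^1.
Result: 2.9 × 10² m.

2.9 × 10² m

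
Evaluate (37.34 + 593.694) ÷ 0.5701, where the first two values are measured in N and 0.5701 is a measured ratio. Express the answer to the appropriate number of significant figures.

1.107 × 10³ N

37.34 N + 593.694 N = 631.034 N; the sum is limited to 2 decimal places (5 s.f.).
Carrying full precision, 631.034 ÷ 0.5701 = 1106.88300298… N; 0.5701 has 4 s.f., so the result keeps min(5, 4) = 4 s.f.
Rounded to 4 significant figures: 1.107 × 10³ N.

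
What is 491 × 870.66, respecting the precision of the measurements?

4.27 × 10^5

491 × 870.66 = 427494.06
Multiplication/division keeps the fewest significant figures: 491 → 3 s.f., 870.66 → 5 s.f.; limit is 3.
Rounded to 3 significant figures: 4.27 × 10^5.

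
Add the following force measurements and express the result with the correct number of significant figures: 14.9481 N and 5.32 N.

14.9481 N + 5.32 N = 20.2681 N.
Addition/subtraction keeps the fewest decimal places: 14.9481 → 4 decimal places, 5.32 → 2 decimal places; limit is 2.
Rounded to 2 decimal places: 20.27 N.

20.27 N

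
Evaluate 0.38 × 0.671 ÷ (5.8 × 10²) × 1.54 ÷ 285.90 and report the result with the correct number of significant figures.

0.38 × 0.671 ÷ (5.8 × 10²) × 1.54 ÷ 285.90 = 0.00000236801630664…
Multiplication/division keeps the fewest significant figures: 0.38 → 2 s.f., 0.671 → 3 s.f., 5.8 × 10² → 2 s.f., 1.54 → 3 s.f., 285.90 → 5 s.f.; limit is 2.
Rounded to 2 significant figures: 2.4 × 10⁻⁶.

2.4 × 10⁻⁶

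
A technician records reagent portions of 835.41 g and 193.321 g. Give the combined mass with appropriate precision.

835.41 g + 193.321 g = 1028.731 g.
Addition/subtraction keeps the fewest decimal places: 835.41 → 2 decimal places, 193.321 → 3 decimal places; limit is 2.
Rounded to 2 decimal places: 1028.73 g.

1028.73 g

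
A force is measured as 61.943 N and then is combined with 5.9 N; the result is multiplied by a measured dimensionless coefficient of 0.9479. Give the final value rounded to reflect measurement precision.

64.3 N

61.943 N + 5.9 N = 67.843 N; the sum is limited to 1 decimal place (3 s.f.).
Carrying full precision, 67.843 × 0.9479 = 64.3083797 N; 0.9479 has 4 s.f., so the result keeps min(3, 4) = 3 s.f.
Rounded to 3 significant figures: 64.3 N.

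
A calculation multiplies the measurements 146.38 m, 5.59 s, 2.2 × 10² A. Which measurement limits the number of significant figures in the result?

2.2 × 10² A

146.38 m → 5 s.f.; 5.59 s → 3 s.f.; 2.2 × 10² A → 2 s.f.
The fewest is 2 significant figures, from 2.2 × 10² A.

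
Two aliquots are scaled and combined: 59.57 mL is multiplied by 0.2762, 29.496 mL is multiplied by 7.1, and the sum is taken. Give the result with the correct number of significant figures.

59.57 × 0.2762 = 16.453234 → 16.45 mL (4 s.f., last digit at the 10^-2 place).
29.496 × 7.1 = 209.4216 → 2.1 × 10^2 mL (2 s.f., last digit at the 10^1 place).
Sum: 225.874834 mL; keep the coarser place, 10^1.
Result: 2.3 × 10^2 mL.

2.3 × 10^2 mL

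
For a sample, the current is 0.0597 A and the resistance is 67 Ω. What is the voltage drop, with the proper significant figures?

voltage drop = 0.0597 A × 67 Ω = 3.9999 V.
0.0597 has 3 significant figures; 67 has 2.
Division/multiplication keeps the fewest: 2 significant figures.
Rounded: 4.0 V.

4.0 V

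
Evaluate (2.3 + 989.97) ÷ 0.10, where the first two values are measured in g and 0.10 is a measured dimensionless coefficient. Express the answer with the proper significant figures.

2.3 g + 989.97 g = 992.27 g; the sum is limited to 1 decimal place (4 s.f.).
Carrying full precision, 992.27 ÷ 0.10 = 9922.7 g; 0.10 has 2 s.f., so the result keeps min(4, 2) = 2 s.f.
Rounded to 2 significant figures: 9.9 × 10³ g.

9.9 × 10³ g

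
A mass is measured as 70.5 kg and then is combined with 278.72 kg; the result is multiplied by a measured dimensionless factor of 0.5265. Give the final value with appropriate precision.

183.9 kg

70.5 kg + 278.72 kg = 349.22 kg; the sum is limited to 1 decimal place (4 s.f.).
Carrying full precision, 349.22 × 0.5265 = 183.86433 kg; 0.5265 has 4 s.f., so the result keeps min(4, 4) = 4 s.f.
Rounded to 4 significant figures: 183.9 kg.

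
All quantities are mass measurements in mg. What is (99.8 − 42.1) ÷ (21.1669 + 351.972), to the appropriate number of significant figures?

99.8 − 42.1 = 57.7, limited to 1 d.p. → 3 s.f.; 21.1669 + 351.972 = 373.1389, limited to 3 d.p. → 6 s.f.
Carrying full precision, 57.7 ÷ 373.1389 = 0.154634105423…; keep min(3, 6) = 3 s.f.
Rounded to 3 significant figures: 0.155.

0.155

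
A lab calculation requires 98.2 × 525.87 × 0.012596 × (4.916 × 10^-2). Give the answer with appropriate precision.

98.2 × 525.87 × 0.012596 × (4.916 × 10^-2) = 31.9767564916…
Multiplication/division keeps the fewest significant figures: 98.2 → 3 s.f., 525.87 → 5 s.f., 0.012596 → 5 s.f., 4.916 × 10^-2 → 4 s.f.; limit is 3.
Rounded to 3 significant figures: 32.0.

32.0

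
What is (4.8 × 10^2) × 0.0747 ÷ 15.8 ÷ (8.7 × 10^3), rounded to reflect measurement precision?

2.6 × 10^-4

(4.8 × 10^2) × 0.0747 ÷ 15.8 ÷ (8.7 × 10^3) = 0.000260846791794…
Multiplication/division keeps the fewest significant figures: 4.8 × 10^2 → 2 s.f., 0.0747 → 3 s.f., 15.8 → 3 s.f., 8.7 × 10^3 → 2 s.f.; limit is 2.
Rounded to 2 significant figures: 2.6 × 10^-4.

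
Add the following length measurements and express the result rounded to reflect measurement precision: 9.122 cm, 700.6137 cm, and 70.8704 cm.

780.606 cm

9.122 cm + 700.6137 cm + 70.8704 cm = 780.6061 cm.
Addition/subtraction keeps the fewest decimal places: 9.122 → 3 decimal places, 700.6137 → 4 decimal places, 70.8704 → 4 decimal places; limit is 3.
Rounded to 3 decimal places: 780.606 cm.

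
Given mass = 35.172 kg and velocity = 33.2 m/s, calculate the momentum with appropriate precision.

1.17 × 10³ kg·m/s

momentum = 35.172 kg × 33.2 m/s = 1167.7104 kg·m/s.
35.172 has 5 significant figures; 33.2 has 3.
Division/multiplication keeps the fewest: 3 significant figures.
Rounded: 1.17 × 10³ kg·m/s.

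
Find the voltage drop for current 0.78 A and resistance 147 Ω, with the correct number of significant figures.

1.1 × 10² V

voltage drop = 0.78 A × 147 Ω = 114.66 V.
0.78 has 2 significant figures; 147 has 3.
Division/multiplication keeps the fewest: 2 significant figures.
Rounded: 1.1 × 10² V.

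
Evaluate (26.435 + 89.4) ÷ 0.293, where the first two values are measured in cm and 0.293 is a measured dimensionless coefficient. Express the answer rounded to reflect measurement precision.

395 cm

26.435 cm + 89.4 cm = 115.835 cm; the sum is limited to 1 decimal place (4 s.f.).
Carrying full precision, 115.835 ÷ 0.293 = 395.341296928… cm; 0.293 has 3 s.f., so the result keeps min(4, 3) = 3 s.f.
Rounded to 3 significant figures: 395 cm.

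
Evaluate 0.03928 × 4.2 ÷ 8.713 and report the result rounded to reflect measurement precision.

0.03928 × 4.2 ÷ 8.713 = 0.0189344657408…
Multiplication/division keeps the fewest significant figures: 0.03928 → 4 s.f., 4.2 → 2 s.f., 8.713 → 4 s.f.; limit is 2.
Rounded to 2 significant figures: 0.019.

0.019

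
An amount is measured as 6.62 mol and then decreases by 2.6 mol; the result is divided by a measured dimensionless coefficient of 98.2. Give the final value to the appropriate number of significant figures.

6.62 mol − 2.6 mol = 4.02 mol; the difference is limited to 1 decimal place (2 s.f.).
Carrying full precision, 4.02 ÷ 98.2 = 0.0409368635438… mol; 98.2 has 3 s.f., so the result keeps min(2, 3) = 2 s.f.
Rounded to 2 significant figures: 0.041 mol.

0.041 mol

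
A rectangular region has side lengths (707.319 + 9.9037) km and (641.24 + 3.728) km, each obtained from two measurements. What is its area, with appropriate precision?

4.6259 × 10^5 km²

707.319 + 9.9037 = 717.2227, limited to 3 d.p. → 6 s.f.; 641.24 + 3.728 = 644.968, limited to 2 d.p. → 5 s.f.
Carrying full precision, 717.2227 × 644.968 = 462585.690374…; keep min(6, 5) = 5 s.f.
Rounded to 5 significant figures: 4.6259 × 10^5 km².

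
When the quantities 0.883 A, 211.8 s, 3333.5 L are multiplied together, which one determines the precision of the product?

0.883 A → 3 s.f.; 211.8 s → 4 s.f.; 3333.5 L → 5 s.f.
The fewest is 3 significant figures, from 0.883 A.

0.883 A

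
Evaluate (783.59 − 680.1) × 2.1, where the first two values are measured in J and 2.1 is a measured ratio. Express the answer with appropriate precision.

783.59 J − 680.1 J = 103.49 J; the difference is limited to 1 decimal place (4 s.f.).
Carrying full precision, 103.49 × 2.1 = 217.329 J; 2.1 has 2 s.f., so the result keeps min(4, 2) = 2 s.f.
Rounded to 2 significant figures: 2.2 × 10^2 J.

2.2 × 10^2 J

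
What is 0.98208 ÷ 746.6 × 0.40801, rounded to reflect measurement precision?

0.98208 ÷ 746.6 × 0.40801 = 0.000536697643718…
Multiplication/division keeps the fewest significant figures: 0.98208 → 5 s.f., 746.6 → 4 s.f., 0.40801 → 5 s.f.; limit is 4.
Rounded to 4 significant figures: 5.367 × 10^-4.

5.367 × 10^-4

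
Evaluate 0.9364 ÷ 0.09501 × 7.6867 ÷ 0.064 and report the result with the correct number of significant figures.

0.9364 ÷ 0.09501 × 7.6867 ÷ 0.064 = 1183.72833781…
Multiplication/division keeps the fewest significant figures: 0.9364 → 4 s.f., 0.09501 → 4 s.f., 7.6867 → 5 s.f., 0.064 → 2 s.f.; limit is 2.
Rounded to 2 significant figures: 1.2 × 10³.

1.2 × 10³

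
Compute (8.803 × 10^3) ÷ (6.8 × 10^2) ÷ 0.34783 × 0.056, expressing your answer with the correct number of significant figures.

(8.803 × 10^3) ÷ (6.8 × 10^2) ÷ 0.34783 × 0.056 = 2.08421625845…
Multiplication/division keeps the fewest significant figures: 8.803 × 10^3 → 4 s.f., 6.8 × 10^2 → 2 s.f., 0.34783 → 5 s.f., 0.056 → 2 s.f.; limit is 2.
Rounded to 2 significant figures: 2.1.

2.1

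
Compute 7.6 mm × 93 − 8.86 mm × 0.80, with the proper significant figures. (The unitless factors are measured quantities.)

7.0 × 10² mm

7.6 × 93 = 706.8 → 7.1 × 10² mm (2 s.f., last digit at the 10^1 place).
8.86 × 0.80 = 7.088 → 7.1 mm (2 s.f., last digit at the 10^-1 place).
Difference: 699.712 mm; keep the coarser place, 10^1.
Result: 7.0 × 10² mm.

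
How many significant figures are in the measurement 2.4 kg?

2

2.4: every digit is nonzero and significant.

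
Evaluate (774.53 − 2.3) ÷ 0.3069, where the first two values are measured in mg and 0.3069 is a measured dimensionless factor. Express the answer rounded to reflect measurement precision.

774.53 mg − 2.3 mg = 772.23 mg; the difference is limited to 1 decimal place (4 s.f.).
Carrying full precision, 772.23 ÷ 0.3069 = 2516.22678397… mg; 0.3069 has 4 s.f., so the result keeps min(4, 4) = 4 s.f.
Rounded to 4 significant figures: 2516 mg.

2516 mg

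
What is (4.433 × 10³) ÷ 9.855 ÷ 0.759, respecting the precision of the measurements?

593

(4.433 × 10³) ÷ 9.855 ÷ 0.759 = 592.651416555…
Multiplication/division keeps the fewest significant figures: 4.433 × 10³ → 4 s.f., 9.855 → 4 s.f., 0.759 → 3 s.f.; limit is 3.
Rounded to 3 significant figures: 593.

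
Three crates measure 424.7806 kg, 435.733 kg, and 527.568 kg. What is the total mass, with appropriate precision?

424.7806 kg + 435.733 kg + 527.568 kg = 1388.0816 kg.
Addition/subtraction keeps the fewest decimal places: 424.7806 → 4 decimal places, 435.733 → 3 decimal places, 527.568 → 3 decimal places; limit is 3.
Rounded to 3 decimal places: 1388.082 kg.

1388.082 kg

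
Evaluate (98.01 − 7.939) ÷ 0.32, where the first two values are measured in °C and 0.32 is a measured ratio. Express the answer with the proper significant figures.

2.8 × 10² °C

98.01 °C − 7.939 °C = 90.071 °C; the difference is limited to 2 decimal places (4 s.f.).
Carrying full precision, 90.071 ÷ 0.32 = 281.471875 °C; 0.32 has 2 s.f., so the result keeps min(4, 2) = 2 s.f.
Rounded to 2 significant figures: 2.8 × 10² °C.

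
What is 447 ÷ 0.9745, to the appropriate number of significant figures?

447 ÷ 0.9745 = 458.696767573…
Multiplication/division keeps the fewest significant figures: 447 → 3 s.f., 0.9745 → 4 s.f.; limit is 3.
Rounded to 3 significant figures: 459.

459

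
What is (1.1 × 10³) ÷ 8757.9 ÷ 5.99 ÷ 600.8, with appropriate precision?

3.5 × 10⁻⁵

(1.1 × 10³) ÷ 8757.9 ÷ 5.99 ÷ 600.8 = 0.0000349008461887…
Multiplication/division keeps the fewest significant figures: 1.1 × 10³ → 2 s.f., 8757.9 → 5 s.f., 5.99 → 3 s.f., 600.8 → 4 s.f.; limit is 2.
Rounded to 2 significant figures: 3.5 × 10⁻⁵.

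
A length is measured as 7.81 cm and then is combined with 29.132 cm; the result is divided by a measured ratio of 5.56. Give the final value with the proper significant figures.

6.64 cm

7.81 cm + 29.132 cm = 36.942 cm; the sum is limited to 2 decimal places (4 s.f.).
Carrying full precision, 36.942 ÷ 5.56 = 6.64424460432… cm; 5.56 has 3 s.f., so the result keeps min(4, 3) = 3 s.f.
Rounded to 3 significant figures: 6.64 cm.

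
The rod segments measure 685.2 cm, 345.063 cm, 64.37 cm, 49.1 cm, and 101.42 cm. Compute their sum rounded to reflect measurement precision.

685.2 cm + 345.063 cm + 64.37 cm + 49.1 cm + 101.42 cm = 1245.153 cm.
Addition/subtraction keeps the fewest decimal places: 685.2 → 1 decimal place, 345.063 → 3 decimal places, 64.37 → 2 decimal places, 49.1 → 1 decimal place, 101.42 → 2 decimal places; limit is 1.
Rounded to 1 decimal place: 1245.2 cm.

1245.2 cm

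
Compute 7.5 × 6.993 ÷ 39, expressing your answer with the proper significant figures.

7.5 × 6.993 ÷ 39 = 1.34480769231…
Multiplication/division keeps the fewest significant figures: 7.5 → 2 s.f., 6.993 → 4 s.f., 39 → 2 s.f.; limit is 2.
Rounded to 2 significant figures: 1.3.

1.3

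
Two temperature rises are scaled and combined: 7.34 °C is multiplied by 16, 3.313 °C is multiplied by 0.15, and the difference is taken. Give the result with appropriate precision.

7.34 × 16 = 117.44 → 1.2 × 10^2 °C (2 s.f., last digit at the 10^1 place).
3.313 × 0.15 = 0.49695 → 0.50 °C (2 s.f., last digit at the 10^-2 place).
Difference: 116.94305 °C; keep the coarser place, 10^1.
Result: 1.2 × 10^2 °C.

1.2 × 10^2 °C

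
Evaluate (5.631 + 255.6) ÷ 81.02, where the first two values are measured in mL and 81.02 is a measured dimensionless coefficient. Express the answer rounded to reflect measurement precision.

3.224 mL

5.631 mL + 255.6 mL = 261.231 mL; the sum is limited to 1 decimal place (4 s.f.).
Carrying full precision, 261.231 ÷ 81.02 = 3.22427795606… mL; 81.02 has 4 s.f., so the result keeps min(4, 4) = 4 s.f.
Rounded to 4 significant figures: 3.224 mL.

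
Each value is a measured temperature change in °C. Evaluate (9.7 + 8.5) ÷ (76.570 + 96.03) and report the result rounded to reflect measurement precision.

9.7 + 8.5 = 18.2, limited to 1 d.p. → 3 s.f.; 76.570 + 96.03 = 172.600, limited to 2 d.p. → 5 s.f.
Carrying full precision, 18.2 ÷ 172.600 = 0.105446118192…; keep min(3, 5) = 3 s.f.
Rounded to 3 significant figures: 0.105.

0.105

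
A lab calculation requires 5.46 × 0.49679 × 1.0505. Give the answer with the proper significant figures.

5.46 × 0.49679 × 1.0505 = 2.8494533067
Multiplication/division keeps the fewest significant figures: 5.46 → 3 s.f., 0.49679 → 5 s.f., 1.0505 → 5 s.f.; limit is 3.
Rounded to 3 significant figures: 2.85.

2.85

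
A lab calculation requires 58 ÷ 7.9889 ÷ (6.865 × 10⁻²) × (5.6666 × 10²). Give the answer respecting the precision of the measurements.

6.0 × 10⁴

58 ÷ 7.9889 ÷ (6.865 × 10⁻²) × (5.6666 × 10²) = 59927.0672326…
Multiplication/division keeps the fewest significant figures: 58 → 2 s.f., 7.9889 → 5 s.f., 6.865 × 10⁻² → 4 s.f., 5.6666 × 10² → 5 s.f.; limit is 2.
Rounded to 2 significant figures: 6.0 × 10⁴.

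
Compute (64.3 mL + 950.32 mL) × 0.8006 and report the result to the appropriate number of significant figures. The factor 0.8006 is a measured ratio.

64.3 mL + 950.32 mL = 1014.62 mL; the sum is limited to 1 decimal place (5 s.f.).
Carrying full precision, 1014.62 × 0.8006 = 812.304772 mL; 0.8006 has 4 s.f., so the result keeps min(5, 4) = 4 s.f.
Rounded to 4 significant figures: 812.3 mL.

812.3 mL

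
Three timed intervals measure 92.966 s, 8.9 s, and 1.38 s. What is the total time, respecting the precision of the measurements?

92.966 s + 8.9 s + 1.38 s = 103.246 s.
Addition/subtraction keeps the fewest decimal places: 92.966 → 3 decimal places, 8.9 → 1 decimal place, 1.38 → 2 decimal places; limit is 1.
Rounded to 1 decimal place: 103.2 s.

103.2 s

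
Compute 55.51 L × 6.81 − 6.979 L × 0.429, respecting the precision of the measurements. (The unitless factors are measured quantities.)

375 L

55.51 × 6.81 = 378.0231 → 378 L (3 s.f., last digit at the 10^0 place).
6.979 × 0.429 = 2.993991 → 2.99 L (3 s.f., last digit at the 10^-2 place).
Difference: 375.029109 L; keep the coarser place, 10^0.
Result: 375 L.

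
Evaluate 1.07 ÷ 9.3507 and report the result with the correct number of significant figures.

1.07 ÷ 9.3507 = 0.114429935727…
Multiplication/division keeps the fewest significant figures: 1.07 → 3 s.f., 9.3507 → 5 s.f.; limit is 3.
Rounded to 3 significant figures: 0.114.

0.114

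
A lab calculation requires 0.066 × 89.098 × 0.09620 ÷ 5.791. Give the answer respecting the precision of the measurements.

0.066 × 89.098 × 0.09620 ÷ 5.791 = 0.0976862409946…
Multiplication/division keeps the fewest significant figures: 0.066 → 2 s.f., 89.098 → 5 s.f., 0.09620 → 4 s.f., 5.791 → 4 s.f.; limit is 2.
Rounded to 2 significant figures: 9.8 × 10^-2.

9.8 × 10^-2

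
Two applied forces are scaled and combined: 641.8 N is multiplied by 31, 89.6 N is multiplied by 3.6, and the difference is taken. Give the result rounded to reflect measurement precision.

2.0 × 10^4 N

641.8 × 31 = 19895.8 → 2.0 × 10^4 N (2 s.f., last digit at the 10^3 place).
89.6 × 3.6 = 322.56 → 3.2 × 10^2 N (2 s.f., last digit at the 10^1 place).
Difference: 19573.24 N; keep the coarser place, 10^3.
Result: 2.0 × 10^4 N.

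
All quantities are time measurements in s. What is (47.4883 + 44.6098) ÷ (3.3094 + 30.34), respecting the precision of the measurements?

2.737

47.4883 + 44.6098 = 92.0981, limited to 4 d.p. → 6 s.f.; 3.3094 + 30.34 = 33.6494, limited to 2 d.p. → 4 s.f.
Carrying full precision, 92.0981 ÷ 33.6494 = 2.73699085273…; keep min(6, 4) = 4 s.f.
Rounded to 4 significant figures: 2.737.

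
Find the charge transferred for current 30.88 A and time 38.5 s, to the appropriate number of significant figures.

1.19 × 10³ C

charge transferred = 30.88 A × 38.5 s = 1188.88 C.
30.88 has 4 significant figures; 38.5 has 3.
Division/multiplication keeps the fewest: 3 significant figures.
Rounded: 1.19 × 10³ C.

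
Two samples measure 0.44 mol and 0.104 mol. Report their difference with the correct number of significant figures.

0.44 mol − 0.104 mol = 0.336 mol.
Addition/subtraction keeps the fewest decimal places: 0.44 → 2 decimal places, 0.104 → 3 decimal places; limit is 2.
Rounded to 2 decimal places: 0.34 mol.

0.34 mol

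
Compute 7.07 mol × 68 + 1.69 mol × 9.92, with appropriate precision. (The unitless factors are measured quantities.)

5.0 × 10² mol

7.07 × 68 = 480.76 → 4.8 × 10² mol (2 s.f., last digit at the 10^1 place).
1.69 × 9.92 = 16.7648 → 16.8 mol (3 s.f., last digit at the 10^-1 place).
Sum: 497.5248 mol; keep the coarser place, 10^1.
Result: 5.0 × 10² mol.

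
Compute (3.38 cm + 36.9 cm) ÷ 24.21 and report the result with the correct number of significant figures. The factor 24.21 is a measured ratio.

3.38 cm + 36.9 cm = 40.28 cm; the sum is limited to 1 decimal place (3 s.f.).
Carrying full precision, 40.28 ÷ 24.21 = 1.66377529946… cm; 24.21 has 4 s.f., so the result keeps min(3, 4) = 3 s.f.
Rounded to 3 significant figures: 1.66 cm.

1.66 cm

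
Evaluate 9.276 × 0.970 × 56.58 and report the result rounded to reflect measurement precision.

9.276 × 0.970 × 56.58 = 509.0909976
Multiplication/division keeps the fewest significant figures: 9.276 → 4 s.f., 0.970 → 3 s.f., 56.58 → 4 s.f.; limit is 3.
Rounded to 3 significant figures: 509.

509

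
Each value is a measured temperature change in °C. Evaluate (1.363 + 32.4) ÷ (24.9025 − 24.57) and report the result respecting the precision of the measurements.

1.363 + 32.4 = 33.763, limited to 1 d.p. → 3 s.f.; 24.9025 − 24.57 = 0.3325, limited to 2 d.p. → 2 s.f.
Carrying full precision, 33.763 ÷ 0.3325 = 101.542857143…; keep min(3, 2) = 2 s.f.
Rounded to 2 significant figures: 1.0 × 10^2.

1.0 × 10^2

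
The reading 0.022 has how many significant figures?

2

0.022: leading zeros are not significant.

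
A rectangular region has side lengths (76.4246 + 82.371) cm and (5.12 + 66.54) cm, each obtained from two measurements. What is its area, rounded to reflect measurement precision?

76.4246 + 82.371 = 158.7956, limited to 3 d.p. → 6 s.f.; 5.12 + 66.54 = 71.66, limited to 2 d.p. → 4 s.f.
Carrying full precision, 158.7956 × 71.66 = 11379.292696; keep min(6, 4) = 4 s.f.
Rounded to 4 significant figures: 1.138 × 10⁴ cm².

1.138 × 10⁴ cm²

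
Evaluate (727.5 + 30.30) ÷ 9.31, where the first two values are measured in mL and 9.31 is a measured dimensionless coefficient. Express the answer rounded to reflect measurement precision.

727.5 mL + 30.30 mL = 757.80 mL; the sum is limited to 1 decimal place (4 s.f.).
Carrying full precision, 757.80 ÷ 9.31 = 81.3963480129… mL; 9.31 has 3 s.f., so the result keeps min(4, 3) = 3 s.f.
Rounded to 3 significant figures: 81.4 mL.

81.4 mL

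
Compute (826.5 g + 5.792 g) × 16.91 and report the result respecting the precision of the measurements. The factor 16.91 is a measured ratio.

1.407 × 10⁴ g

826.5 g + 5.792 g = 832.292 g; the sum is limited to 1 decimal place (4 s.f.).
Carrying full precision, 832.292 × 16.91 = 14074.05772 g; 16.91 has 4 s.f., so the result keeps min(4, 4) = 4 s.f.
Rounded to 4 significant figures: 1.407 × 10⁴ g.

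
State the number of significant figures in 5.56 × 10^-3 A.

5.56 × 10^-3: in scientific notation every digit of the coefficient is significant.

3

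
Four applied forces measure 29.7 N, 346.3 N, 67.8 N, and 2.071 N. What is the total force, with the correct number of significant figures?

29.7 N + 346.3 N + 67.8 N + 2.071 N = 445.871 N.
Addition/subtraction keeps the fewest decimal places: 29.7 → 1 decimal place, 346.3 → 1 decimal place, 67.8 → 1 decimal place, 2.071 → 3 decimal places; limit is 1.
Rounded to 1 decimal place: 445.9 N.

445.9 N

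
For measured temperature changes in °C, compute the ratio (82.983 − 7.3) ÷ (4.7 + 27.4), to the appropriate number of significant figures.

2.36

82.983 − 7.3 = 75.683, limited to 1 d.p. → 3 s.f.; 4.7 + 27.4 = 32.1, limited to 1 d.p. → 3 s.f.
Carrying full precision, 75.683 ÷ 32.1 = 2.3577258567…; keep min(3, 3) = 3 s.f.
Rounded to 3 significant figures: 2.36.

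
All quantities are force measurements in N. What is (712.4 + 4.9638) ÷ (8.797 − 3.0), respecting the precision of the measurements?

1.2 × 10²

712.4 + 4.9638 = 717.3638, limited to 1 d.p. → 4 s.f.; 8.797 − 3.0 = 5.797, limited to 1 d.p. → 2 s.f.
Carrying full precision, 717.3638 ÷ 5.797 = 123.74742108…; keep min(4, 2) = 2 s.f.
Rounded to 2 significant figures: 1.2 × 10².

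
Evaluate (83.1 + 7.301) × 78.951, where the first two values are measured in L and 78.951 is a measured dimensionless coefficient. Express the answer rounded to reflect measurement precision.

7.14 × 10^3 L

83.1 L + 7.301 L = 90.401 L; the sum is limited to 1 decimal place (3 s.f.).
Carrying full precision, 90.401 × 78.951 = 7137.249351 L; 78.951 has 5 s.f., so the result keeps min(3, 5) = 3 s.f.
Rounded to 3 significant figures: 7.14 × 10^3 L.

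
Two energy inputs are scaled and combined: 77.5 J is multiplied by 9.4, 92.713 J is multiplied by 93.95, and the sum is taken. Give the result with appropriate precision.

77.5 × 9.4 = 728.5 → 7.3 × 10^2 J (2 s.f., last digit at the 10^1 place).
92.713 × 93.95 = 8710.38635 → 8.710 × 10^3 J (4 s.f., last digit at the 10^0 place).
Sum: 9438.88635 J; keep the coarser place, 10^1.
Result: 9.44 × 10^3 J.

9.44 × 10^3 J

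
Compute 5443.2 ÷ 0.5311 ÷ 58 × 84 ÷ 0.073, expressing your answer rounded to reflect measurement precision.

5443.2 ÷ 0.5311 ÷ 58 × 84 ÷ 0.073 = 203332.323258…
Multiplication/division keeps the fewest significant figures: 5443.2 → 5 s.f., 0.5311 → 4 s.f., 58 → 2 s.f., 84 → 2 s.f., 0.073 → 2 s.f.; limit is 2.
Rounded to 2 significant figures: 2.0 × 10⁵.

2.0 × 10⁵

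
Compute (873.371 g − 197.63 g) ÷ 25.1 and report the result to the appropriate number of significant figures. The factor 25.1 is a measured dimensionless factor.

26.9 g

873.371 g − 197.63 g = 675.741 g; the difference is limited to 2 decimal places (5 s.f.).
Carrying full precision, 675.741 ÷ 25.1 = 26.9219521912… g; 25.1 has 3 s.f., so the result keeps min(5, 3) = 3 s.f.
Rounded to 3 significant figures: 26.9 g.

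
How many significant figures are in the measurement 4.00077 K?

6

4.00077: zeros between nonzero digits are significant.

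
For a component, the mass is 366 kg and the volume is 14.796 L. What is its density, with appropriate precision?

24.7 kg/L

density = 366 kg ÷ 14.796 L = 24.7364152474… kg/L.
366 has 3 significant figures; 14.796 has 5.
Division/multiplication keeps the fewest: 3 significant figures.
Rounded: 24.7 kg/L.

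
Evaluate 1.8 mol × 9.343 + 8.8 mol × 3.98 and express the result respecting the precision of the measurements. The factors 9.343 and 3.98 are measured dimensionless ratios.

52 mol

1.8 × 9.343 = 16.8174 → 17 mol (2 s.f., last digit at the 10^0 place).
8.8 × 3.98 = 35.024 → 35 mol (2 s.f., last digit at the 10^0 place).
Sum: 51.8414 mol; keep the coarser place, 10^0.
Result: 52 mol.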